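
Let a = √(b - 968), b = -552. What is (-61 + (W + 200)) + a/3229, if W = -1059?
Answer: -920 + 4*I*√95/3229 ≈ -920.0 + 0.012074*I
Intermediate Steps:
a = 4*I*√95 (a = √(-552 - 968) = √(-1520) = 4*I*√95 ≈ 38.987*I)
(-61 + (W + 200)) + a/3229 = (-61 + (-1059 + 200)) + (4*I*√95)/3229 = (-61 - 859) + (4*I*√95)*(1/3229) = -920 + 4*I*√95/3229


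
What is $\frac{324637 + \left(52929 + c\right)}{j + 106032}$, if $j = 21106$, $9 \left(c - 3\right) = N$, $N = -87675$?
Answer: $\frac{551741}{190707} \approx 2.8931$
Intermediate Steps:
$c = - \frac{29216}{3}$ ($c = 3 + \frac{1}{9} \left(-87675\right) = 3 - \frac{29225}{3} = - \frac{29216}{3} \approx -9738.7$)
$\frac{324637 + \left(52929 + c\right)}{j + 106032} = \frac{324637 + \left(52929 - \frac{29216}{3}\right)}{21106 + 106032} = \frac{324637 + \frac{129571}{3}}{127138} = \frac{1103482}{3} \cdot \frac{1}{127138} = \frac{551741}{190707}$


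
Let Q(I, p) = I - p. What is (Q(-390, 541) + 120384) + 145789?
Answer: 265242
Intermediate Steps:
(Q(-390, 541) + 120384) + 145789 = ((-390 - 1*541) + 120384) + 145789 = ((-390 - 541) + 120384) + 145789 = (-931 + 120384) + 145789 = 119453 + 145789 = 265242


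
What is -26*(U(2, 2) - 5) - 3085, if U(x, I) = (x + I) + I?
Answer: -3111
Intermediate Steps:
U(x, I) = x + 2*I (U(x, I) = (I + x) + I = x + 2*I)
-26*(U(2, 2) - 5) - 3085 = -26*((2 + 2*2) - 5) - 3085 = -26*((2 + 4) - 5) - 3085 = -26*(6 - 5) - 3085 = -26*1 - 3085 = -26 - 3085 = -3111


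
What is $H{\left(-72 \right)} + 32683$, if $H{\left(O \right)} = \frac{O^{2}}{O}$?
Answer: $32611$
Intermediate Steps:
$H{\left(O \right)} = O$
$H{\left(-72 \right)} + 32683 = -72 + 32683 = 32611$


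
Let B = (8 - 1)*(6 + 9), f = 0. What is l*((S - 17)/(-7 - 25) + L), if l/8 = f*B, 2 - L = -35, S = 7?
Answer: 0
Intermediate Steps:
L = 37 (L = 2 - 1*(-35) = 2 + 35 = 37)
B = 105 (B = 7*15 = 105)
l = 0 (l = 8*(0*105) = 8*0 = 0)
l*((S - 17)/(-7 - 25) + L) = 0*((7 - 17)/(-7 - 25) + 37) = 0*(-10/(-32) + 37) = 0*(-10*(-1/32) + 37) = 0*(5/16 + 37) = 0*(597/16) = 0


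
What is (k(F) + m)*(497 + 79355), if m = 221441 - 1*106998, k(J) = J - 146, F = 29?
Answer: 9129159752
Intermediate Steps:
k(J) = -146 + J
m = 114443 (m = 221441 - 106998 = 114443)
(k(F) + m)*(497 + 79355) = ((-146 + 29) + 114443)*(497 + 79355) = (-117 + 114443)*79852 = 114326*79852 = 9129159752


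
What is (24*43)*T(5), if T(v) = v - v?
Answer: 0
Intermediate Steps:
T(v) = 0
(24*43)*T(5) = (24*43)*0 = 1032*0 = 0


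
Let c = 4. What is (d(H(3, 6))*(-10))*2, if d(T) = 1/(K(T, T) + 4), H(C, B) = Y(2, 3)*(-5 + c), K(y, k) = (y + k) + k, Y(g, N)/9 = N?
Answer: 20/77 ≈ 0.25974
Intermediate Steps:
Y(g, N) = 9*N
K(y, k) = y + 2*k (K(y, k) = (k + y) + k = y + 2*k)
H(C, B) = -27 (H(C, B) = (9*3)*(-5 + 4) = 27*(-1) = -27)
d(T) = 1/(4 + 3*T) (d(T) = 1/((T + 2*T) + 4) = 1/(3*T + 4) = 1/(4 + 3*T))
(d(H(3, 6))*(-10))*2 = (-10/(4 + 3*(-27)))*2 = (-10/(4 - 81))*2 = (-10/(-77))*2 = -1/77*(-10)*2 = (10/77)*2 = 20/77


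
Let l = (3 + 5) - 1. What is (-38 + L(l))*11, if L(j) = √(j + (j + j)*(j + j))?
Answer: -418 + 11*√203 ≈ -261.27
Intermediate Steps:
l = 7 (l = 8 - 1 = 7)
L(j) = √(j + 4*j²) (L(j) = √(j + (2*j)*(2*j)) = √(j + 4*j²))
(-38 + L(l))*11 = (-38 + √(7*(1 + 4*7)))*11 = (-38 + √(7*(1 + 28)))*11 = (-38 + √(7*29))*11 = (-38 + √203)*11 = -418 + 11*√203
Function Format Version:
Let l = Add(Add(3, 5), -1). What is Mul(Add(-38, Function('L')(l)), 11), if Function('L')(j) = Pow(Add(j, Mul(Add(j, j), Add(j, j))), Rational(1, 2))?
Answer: Add(-418, Mul(11, Pow(203, Rational(1, 2)))) ≈ -261.27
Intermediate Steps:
l = 7 (l = Add(8, -1) = 7)
Function('L')(j) = Pow(Add(j, Mul(4, Pow(j, 2))), Rational(1, 2)) (Function('L')(j) = Pow(Add(j, Mul(Mul(2, j), Mul(2, j))), Rational(1, 2)) = Pow(Add(j, Mul(4, Pow(j, 2))), Rational(1, 2)))
Mul(Add(-38, Function('L')(l)), 11) = Mul(Add(-38, Pow(Mul(7, Add(1, Mul(4, 7))), Rational(1, 2))), 11) = Mul(Add(-38, Pow(Mul(7, Add(1, 28)), Rational(1, 2))), 11) = Mul(Add(-38, Pow(Mul(7, 29), Rational(1, 2))), 11) = Mul(Add(-38, Pow(203, Rational(1, 2))), 11) = Add(-418, Mul(11, Pow(203, Rational(1, 2))))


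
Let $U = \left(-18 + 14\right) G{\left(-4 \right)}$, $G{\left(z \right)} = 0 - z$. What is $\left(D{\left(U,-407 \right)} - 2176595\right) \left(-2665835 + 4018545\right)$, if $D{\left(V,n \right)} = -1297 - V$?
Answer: $-2946034643960$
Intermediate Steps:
$G{\left(z \right)} = - z$
$U = -16$ ($U = \left(-18 + 14\right) \left(\left(-1\right) \left(-4\right)\right) = \left(-4\right) 4 = -16$)
$\left(D{\left(U,-407 \right)} - 2176595\right) \left(-2665835 + 4018545\right) = \left(\left(-1297 - -16\right) - 2176595\right) \left(-2665835 + 4018545\right) = \left(\left(-1297 + 16\right) - 2176595\right) 1352710 = \left(-1281 - 2176595\right) 1352710 = \left(-2177876\right) 1352710 = -2946034643960$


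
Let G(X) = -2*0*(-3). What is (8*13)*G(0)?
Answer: 0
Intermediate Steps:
G(X) = 0 (G(X) = 0*(-3) = 0)
(8*13)*G(0) = (8*13)*0 = 104*0 = 0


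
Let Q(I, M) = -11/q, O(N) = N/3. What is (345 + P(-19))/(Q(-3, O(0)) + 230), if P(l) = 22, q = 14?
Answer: 5138/3209 ≈ 1.6011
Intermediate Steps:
O(N) = N/3 (O(N) = N*(⅓) = N/3)
Q(I, M) = -11/14
(345 + P(-19))/(Q(-3, O(0)) + 230) = (345 + 22)/(-11/14 + 230) = 367/(3209/14) = 367*(14/3209) = 5138/3209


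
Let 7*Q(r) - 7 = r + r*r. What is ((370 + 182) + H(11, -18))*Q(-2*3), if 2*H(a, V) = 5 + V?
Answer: 40367/14 ≈ 2883.4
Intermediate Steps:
H(a, V) = 5/2 + V/2 (H(a, V) = (5 + V)/2 = 5/2 + V/2)
Q(r) = 1 + r/7 + r²/7 (Q(r) = 1 + (r + r*r)/7 = 1 + (r + r²)/7 = 1 + (r/7 + r²/7) = 1 + r/7 + r²/7)
((370 + 182) + H(11, -18))*Q(-2*3) = ((370 + 182) + (5/2 + (½)*(-18)))*(1 + (-2*3)/7 + (-2*3)²/7) = (552 + (5/2 - 9))*(1 + (⅐)*(-6) + (⅐)*(-6)²) = (552 - 13/2)*(1 - 6/7 + (⅐)*36) = 1091*(1 - 6/7 + 36/7)/2 = (1091/2)*(37/7) = 40367/14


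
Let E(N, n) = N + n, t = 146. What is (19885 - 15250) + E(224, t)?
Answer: 5005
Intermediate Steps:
(19885 - 15250) + E(224, t) = (19885 - 15250) + (224 + 146) = 4635 + 370 = 5005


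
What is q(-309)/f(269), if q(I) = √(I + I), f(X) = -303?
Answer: -I*√618/303 ≈ -0.082045*I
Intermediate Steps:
q(I) = √2*√I (q(I) = √(2*I) = √2*√I)
q(-309)/f(269) = (√2*√(-309))/(-303) = (√2*(I*√309))*(-1/303) = (I*√618)*(-1/303) = -I*√618/303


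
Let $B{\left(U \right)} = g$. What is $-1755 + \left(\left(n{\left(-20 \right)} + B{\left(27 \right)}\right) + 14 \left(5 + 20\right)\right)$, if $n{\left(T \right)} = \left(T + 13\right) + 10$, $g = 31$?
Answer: $-1371$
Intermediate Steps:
$B{\left(U \right)} = 31$
$n{\left(T \right)} = 23 + T$ ($n{\left(T \right)} = \left(13 + T\right) + 10 = 23 + T$)
$-1755 + \left(\left(n{\left(-20 \right)} + B{\left(27 \right)}\right) + 14 \left(5 + 20\right)\right) = -1755 + \left(\left(\left(23 - 20\right) + 31\right) + 14 \left(5 + 20\right)\right) = -1755 + \left(\left(3 + 31\right) + 14 \cdot 25\right) = -1755 + \left(34 + 350\right) = -1755 + 384 = -1371$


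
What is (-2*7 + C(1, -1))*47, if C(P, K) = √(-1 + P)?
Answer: -658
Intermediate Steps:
(-2*7 + C(1, -1))*47 = (-2*7 + √(-1 + 1))*47 = (-14 + √0)*47 = (-14 + 0)*47 = -14*47 = -658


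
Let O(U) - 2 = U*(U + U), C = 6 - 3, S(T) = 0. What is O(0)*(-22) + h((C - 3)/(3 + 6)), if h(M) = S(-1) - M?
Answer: -44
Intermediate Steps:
C = 3
O(U) = 2 + 2*U**2 (O(U) = 2 + U*(U + U) = 2 + U*(2*U) = 2 + 2*U**2)
h(M) = -M (h(M) = 0 - M = -M)
O(0)*(-22) + h((C - 3)/(3 + 6)) = (2 + 2*0**2)*(-22) - (3 - 3)/(3 + 6) = (2 + 2*0)*(-22) - 0/9 = (2 + 0)*(-22) - 0/9 = 2*(-22) - 1*0 = -44 + 0 = -44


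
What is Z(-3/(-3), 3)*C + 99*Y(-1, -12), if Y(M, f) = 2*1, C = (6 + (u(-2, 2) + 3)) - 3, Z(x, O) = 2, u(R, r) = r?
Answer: 214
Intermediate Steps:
C = 8 (C = (6 + (2 + 3)) - 3 = (6 + 5) - 3 = 11 - 3 = 8)
Y(M, f) = 2
Z(-3/(-3), 3)*C + 99*Y(-1, -12) = 2*8 + 99*2 = 16 + 198 = 214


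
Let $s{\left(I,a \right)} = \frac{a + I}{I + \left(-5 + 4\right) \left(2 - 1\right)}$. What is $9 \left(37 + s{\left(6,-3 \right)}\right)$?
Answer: $\frac{1692}{5} \approx 338.4$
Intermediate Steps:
$s{\left(I,a \right)} = \frac{I + a}{-1 + I}$ ($s{\left(I,a \right)} = \frac{I + a}{I - 1} = \frac{I + a}{-1 + I}$)
$9 \left(37 + s{\left(6,-3 \right)}\right) = 9 \left(37 + \frac{6 - 3}{-1 + 6}\right) = 9 \left(37 + \frac{1}{5} \cdot 3\right) = 9 \left(37 + \frac{3}{5}\right) = 9 \cdot \frac{188}{5} = \frac{1692}{5}$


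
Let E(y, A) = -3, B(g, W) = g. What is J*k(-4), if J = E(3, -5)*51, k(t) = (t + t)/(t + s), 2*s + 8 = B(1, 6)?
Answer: -816/5 ≈ -163.20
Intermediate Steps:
s = -7/2 (s = -4 + (½)*1 = -4 + ½ = -7/2 ≈ -3.5000)
k(t) = 2*t/(-7/2 + t) (k(t) = (t + t)/(t - 7/2) = (2*t)/(-7/2 + t) = 2*t/(-7/2 + t))
J = -153 (J = -3*51 = -153)
J*k(-4) = -612*(-4)/(-7 + 2*(-4)) = -612*(-4)/(-7 - 8) = -612*(-4)/(-15) = -612*(-4)*(-1)/15 = -153*16/15 = -816/5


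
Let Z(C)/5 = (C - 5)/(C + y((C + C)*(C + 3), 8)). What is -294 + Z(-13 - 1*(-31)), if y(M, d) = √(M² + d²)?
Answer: -83978157/285638 + 325*√1429/142819 ≈ -293.92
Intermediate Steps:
Z(C) = 5*(-5 + C)/(C + √(64 + 4*C²*(3 + C)²)) (Z(C) = 5*((C - 5)/(C + √(((C + C)*(C + 3))² + 8²))) = 5*((-5 + C)/(C + √(((2*C)*(3 + C))² + 64))) = 5*((-5 + C)/(C + √((2*C*(3 + C))² + 64))) = 5*((-5 + C)/(C + √(4*C²*(3 + C)² + 64))) = 5*((-5 + C)/(C + √(64 + 4*C²*(3 + C)²))) = 5*(-5 + C)/(C + √(64 + 4*C²*(3 + C)²)))
-294 + Z(-13 - 1*(-31)) = -294 + 5*(-5 + (-13 - 1*(-31)))/((-13 - 1*(-31)) + 2*√(16 + (-13 - 1*(-31))²*(3 + (-13 - 1*(-31)))²)) = -294 + 5*(-5 + (-13 + 31))/((-13 + 31) + 2*√(16 + (-13 + 31)²*(3 + (-13 + 31))²)) = -294 + 5*(-5 + 18)/(18 + 2*√(16 + 18²*(3 + 18)²)) = -294 + 5*13/(18 + 2*√(16 + 324*21²)) = -294 + 5*13/(18 + 2*√(16 + 324*441)) = -294 + 5*13/(18 + 2*√(16 + 142884)) = -294 + 5*13/(18 + 2*√142900) = -294 + 5*13/(18 + 2*(10*√1429)) = -294 + 5*13/(18 + 20*√1429) = -294 + 65/(18 + 20*√1429)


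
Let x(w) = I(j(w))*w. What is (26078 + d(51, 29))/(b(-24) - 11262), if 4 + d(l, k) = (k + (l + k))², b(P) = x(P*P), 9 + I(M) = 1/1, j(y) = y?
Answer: -7591/3174 ≈ -2.3916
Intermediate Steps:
I(M) = -8 (I(M) = -9 + 1/1 = -9 + 1*1 = -9 + 1 = -8)
x(w) = -8*w
b(P) = -8*P² (b(P) = -8*P*P = -8*P²)
d(l, k) = -4 + (l + 2*k)² (d(l, k) = -4 + (k + (l + k))² = -4 + (k + (k + l))² = -4 + (l + 2*k)²)
(26078 + d(51, 29))/(b(-24) - 11262) = (26078 + (-4 + (51 + 2*29)²))/(-8*(-24)² - 11262) = (26078 + (-4 + (51 + 58)²))/(-8*576 - 11262) = (26078 + (-4 + 109²))/(-4608 - 11262) = (26078 + (-4 + 11881))/(-15870) = (26078 + 11877)*(-1/15870) = 37955*(-1/15870) = -7591/3174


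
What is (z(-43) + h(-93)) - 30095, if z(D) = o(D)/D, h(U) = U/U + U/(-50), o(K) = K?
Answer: -1504557/50 ≈ -30091.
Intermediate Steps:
h(U) = 1 - U/50 (h(U) = 1 + U*(-1/50) = 1 - U/50)
z(D) = 1 (z(D) = D/D = 1)
(z(-43) + h(-93)) - 30095 = (1 + (1 - 1/50*(-93))) - 30095 = (1 + (1 + 93/50)) - 30095 = (1 + 143/50) - 30095 = 193/50 - 30095 = -1504557/50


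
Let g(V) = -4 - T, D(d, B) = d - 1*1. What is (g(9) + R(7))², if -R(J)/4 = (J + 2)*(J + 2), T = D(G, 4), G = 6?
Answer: 110889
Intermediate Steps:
D(d, B) = -1 + d (D(d, B) = d - 1 = -1 + d)
T = 5 (T = -1 + 6 = 5)
R(J) = -4*(2 + J)² (R(J) = -4*(J + 2)*(J + 2) = -4*(2 + J)*(2 + J) = -4*(2 + J)²)
g(V) = -9 (g(V) = -4 - 1*5 = -4 - 5 = -9)
(g(9) + R(7))² = (-9 - 4*(2 + 7)²)² = (-9 - 4*9²)² = (-9 - 4*81)² = (-9 - 324)² = (-333)² = 110889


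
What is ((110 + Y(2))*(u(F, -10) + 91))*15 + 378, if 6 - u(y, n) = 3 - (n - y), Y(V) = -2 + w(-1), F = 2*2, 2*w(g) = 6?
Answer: 133578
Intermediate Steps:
w(g) = 3 (w(g) = (½)*6 = 3)
F = 4
Y(V) = 1 (Y(V) = -2 + 3 = 1)
u(y, n) = 3 + n - y (u(y, n) = 6 - (3 - (n - y)) = 6 - (3 + (y - n)) = 6 - (3 + y - n) = 6 + (-3 + n - y) = 3 + n - y)
((110 + Y(2))*(u(F, -10) + 91))*15 + 378 = ((110 + 1)*((3 - 10 - 1*4) + 91))*15 + 378 = (111*((3 - 10 - 4) + 91))*15 + 378 = (111*(-11 + 91))*15 + 378 = (111*80)*15 + 378 = 8880*15 + 378 = 133200 + 378 = 133578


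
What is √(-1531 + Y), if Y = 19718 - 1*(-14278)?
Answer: √32465 ≈ 180.18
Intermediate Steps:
Y = 33996 (Y = 19718 + 14278 = 33996)
√(-1531 + Y) = √(-1531 + 33996) = √32465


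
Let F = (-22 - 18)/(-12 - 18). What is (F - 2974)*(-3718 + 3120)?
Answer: 5332964/3 ≈ 1.7777e+6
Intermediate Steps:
F = 4/3 (F = -40/(-30) = -40*(-1/30) = 4/3 ≈ 1.3333)
(F - 2974)*(-3718 + 3120) = (4/3 - 2974)*(-3718 + 3120) = -8918/3*(-598) = 5332964/3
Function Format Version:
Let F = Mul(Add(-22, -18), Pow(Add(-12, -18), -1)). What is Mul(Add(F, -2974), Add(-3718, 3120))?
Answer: Rational(5332964, 3) ≈ 1.7777e+6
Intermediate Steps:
F = Rational(4, 3) (F = Mul(-40, Pow(-30, -1)) = Mul(-40, Rational(-1, 30)) = Rational(4, 3) ≈ 1.3333)
Mul(Add(F, -2974), Add(-3718, 3120)) = Mul(Add(Rational(4, 3), -2974), Add(-3718, 3120)) = Mul(Rational(-8918, 3), -598) = Rational(5332964, 3)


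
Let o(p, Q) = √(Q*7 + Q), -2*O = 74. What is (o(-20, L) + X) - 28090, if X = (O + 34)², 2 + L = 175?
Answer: -28081 + 2*√346 ≈ -28044.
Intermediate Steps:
O = -37 (O = -½*74 = -37)
L = 173 (L = -2 + 175 = 173)
o(p, Q) = 2*√2*√Q (o(p, Q) = √(7*Q + Q) = √(8*Q) = 2*√2*√Q)
X = 9 (X = (-37 + 34)² = (-3)² = 9)
(o(-20, L) + X) - 28090 = (2*√2*√173 + 9) - 28090 = (2*√346 + 9) - 28090 = (9 + 2*√346) - 28090 = -28081 + 2*√346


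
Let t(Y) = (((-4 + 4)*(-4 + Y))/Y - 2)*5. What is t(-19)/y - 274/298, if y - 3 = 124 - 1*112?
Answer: -709/447 ≈ -1.5861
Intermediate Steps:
y = 15 (y = 3 + (124 - 1*112) = 3 + (124 - 112) = 3 + 12 = 15)
t(Y) = -10 (t(Y) = ((0*(-4 + Y))/Y - 2)*5 = (0/Y - 2)*5 = (0 - 2)*5 = -2*5 = -10)
t(-19)/y - 274/298 = -10/15 - 274/298 = -10*1/15 - 274*1/298 = -⅔ - 137/149 = -709/447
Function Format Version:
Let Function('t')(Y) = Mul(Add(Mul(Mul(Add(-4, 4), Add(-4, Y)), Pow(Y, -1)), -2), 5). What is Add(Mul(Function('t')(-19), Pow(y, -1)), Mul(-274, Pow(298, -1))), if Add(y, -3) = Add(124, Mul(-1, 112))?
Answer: Rational(-709, 447) ≈ -1.5861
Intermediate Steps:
y = 15 (y = Add(3, Add(124, Mul(-1, 112))) = Add(3, Add(124, -112)) = Add(3, 12) = 15)
Function('t')(Y) = -10 (Function('t')(Y) = Mul(Add(Mul(Mul(0, Add(-4, Y)), Pow(Y, -1)), -2), 5) = Mul(Add(Mul(0, Pow(Y, -1)), -2), 5) = Mul(Add(0, -2), 5) = Mul(-2, 5) = -10)
Add(Mul(Function('t')(-19), Pow(y, -1)), Mul(-274, Pow(298, -1))) = Add(Mul(-10, Pow(15, -1)), Mul(-274, Pow(298, -1))) = Add(Mul(-10, Rational(1, 15)), Mul(-274, Rational(1, 298))) = Add(Rational(-2, 3), Rational(-137, 149)) = Rational(-709, 447)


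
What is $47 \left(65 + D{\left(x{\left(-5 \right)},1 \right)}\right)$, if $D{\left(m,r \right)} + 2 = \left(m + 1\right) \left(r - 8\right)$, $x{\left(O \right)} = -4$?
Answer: $3948$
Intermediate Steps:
$D{\left(m,r \right)} = -2 + \left(1 + m\right) \left(-8 + r\right)$ ($D{\left(m,r \right)} = -2 + \left(m + 1\right) \left(r - 8\right) = -2 + \left(1 + m\right) \left(-8 + r\right)$)
$47 \left(65 + D{\left(x{\left(-5 \right)},1 \right)}\right) = 47 \left(65 - -19\right) = 47 \left(65 + \left(-10 + 1 + 32 - 4\right)\right) = 47 \left(65 + 19\right) = 47 \cdot 84 = 3948$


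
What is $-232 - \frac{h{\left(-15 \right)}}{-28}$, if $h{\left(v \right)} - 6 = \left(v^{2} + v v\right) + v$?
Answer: $- \frac{865}{4} \approx -216.25$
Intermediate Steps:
$h{\left(v \right)} = 6 + v + 2 v^{2}$ ($h{\left(v \right)} = 6 + \left(\left(v^{2} + v v\right) + v\right) = 6 + \left(\left(v^{2} + v^{2}\right) + v\right) = 6 + \left(2 v^{2} + v\right) = 6 + \left(v + 2 v^{2}\right) = 6 + v + 2 v^{2}$)
$-232 - \frac{h{\left(-15 \right)}}{-28} = -232 - \frac{6 - 15 + 2 \left(-15\right)^{2}}{-28} = -232 - \left(6 - 15 + 2 \cdot 225\right) \left(- \frac{1}{28}\right) = -232 - \left(6 - 15 + 450\right) \left(- \frac{1}{28}\right) = -232 - 441 \left(- \frac{1}{28}\right) = -232 - - \frac{63}{4} = -232 + \frac{63}{4} = - \frac{865}{4}$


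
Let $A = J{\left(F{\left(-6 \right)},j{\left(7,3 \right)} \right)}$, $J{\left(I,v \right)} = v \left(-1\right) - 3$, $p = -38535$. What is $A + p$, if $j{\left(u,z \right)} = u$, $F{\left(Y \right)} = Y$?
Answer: $-38545$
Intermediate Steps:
$J{\left(I,v \right)} = -3 - v$ ($J{\left(I,v \right)} = - v - 3 = -3 - v$)
$A = -10$ ($A = -3 - 7 = -10$)
$A + p = -10 - 38535 = -38545$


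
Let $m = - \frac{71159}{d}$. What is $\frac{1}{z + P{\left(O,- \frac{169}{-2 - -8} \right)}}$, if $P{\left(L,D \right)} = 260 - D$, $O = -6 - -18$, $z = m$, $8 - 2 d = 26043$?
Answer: $\frac{156210}{45868423} \approx 0.0034056$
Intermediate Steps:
$d = - \frac{26035}{2}$ ($d = 4 - \frac{26043}{2} = - \frac{26035}{2} \approx -13018.0$)
$m = \frac{142318}{26035}$ ($m = - \frac{71159}{- \frac{26035}{2}} = \left(-71159\right) \left(- \frac{2}{26035}\right) = \frac{142318}{26035} \approx 5.4664$)
$z = \frac{142318}{26035} \approx 5.4664$
$O = 12$ ($O = -6 + 18 = 12$)
$\frac{1}{z + P{\left(O,- \frac{169}{-2 - -8} \right)}} = \frac{1}{\frac{142318}{26035} + \left(260 - - \frac{169}{-2 - -8}\right)} = \frac{1}{\frac{142318}{26035} + \left(260 - - \frac{169}{-2 + 8}\right)} = \frac{1}{\frac{142318}{26035} + \left(260 - - \frac{169}{6}\right)} = \frac{1}{\frac{142318}{26035} + \left(260 + \frac{169}{6}\right)} = \frac{1}{\frac{142318}{26035} + \frac{1729}{6}} = \frac{1}{\frac{45868423}{156210}} = \frac{156210}{45868423}$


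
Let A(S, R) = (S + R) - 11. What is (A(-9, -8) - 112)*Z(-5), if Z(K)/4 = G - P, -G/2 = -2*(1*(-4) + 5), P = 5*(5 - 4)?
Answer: 560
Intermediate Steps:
A(S, R) = -11 + R + S (A(S, R) = (R + S) - 11 = -11 + R + S)
P = 5 (P = 5*1 = 5)
G = 4 (G = -(-4)*(1*(-4) + 5) = -(-4)*(-4 + 5) = -(-4) = -2*(-2) = 4)
Z(K) = -4 (Z(K) = 4*(4 - 1*5) = 4*(4 - 5) = 4*(-1) = -4)
(A(-9, -8) - 112)*Z(-5) = ((-11 - 8 - 9) - 112)*(-4) = (-28 - 112)*(-4) = -140*(-4) = 560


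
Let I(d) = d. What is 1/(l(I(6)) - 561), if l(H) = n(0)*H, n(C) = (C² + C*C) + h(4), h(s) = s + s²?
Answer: -1/441 ≈ -0.0022676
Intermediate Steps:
n(C) = 20 + 2*C² (n(C) = (C² + C*C) + 4*(1 + 4) = (C² + C²) + 4*5 = 2*C² + 20 = 20 + 2*C²)
l(H) = 20*H (l(H) = (20 + 2*0²)*H = (20 + 2*0)*H = (20 + 0)*H = 20*H)
1/(l(I(6)) - 561) = 1/(20*6 - 561) = 1/(120 - 561) = 1/(-441) = -1/441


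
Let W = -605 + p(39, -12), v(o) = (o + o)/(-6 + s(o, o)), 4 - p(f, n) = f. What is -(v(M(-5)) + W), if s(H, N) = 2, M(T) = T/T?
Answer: 1281/2 ≈ 640.50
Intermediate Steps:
M(T) = 1
p(f, n) = 4 - f
v(o) = -o/2 (v(o) = (o + o)/(-6 + 2) = (2*o)/(-4) = (2*o)*(-1/4) = -o/2)
W = -640 (W = -605 + (4 - 1*39) = -605 + (4 - 39) = -605 - 35 = -640)
-(v(M(-5)) + W) = -(-1/2*1 - 640) = -(-1/2 - 640) = -1*(-1281/2) = 1281/2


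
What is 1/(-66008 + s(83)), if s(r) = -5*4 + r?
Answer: -1/65945 ≈ -1.5164e-5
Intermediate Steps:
s(r) = -20 + r
1/(-66008 + s(83)) = 1/(-66008 + (-20 + 83)) = 1/(-66008 + 63) = 1/(-65945) = -1/65945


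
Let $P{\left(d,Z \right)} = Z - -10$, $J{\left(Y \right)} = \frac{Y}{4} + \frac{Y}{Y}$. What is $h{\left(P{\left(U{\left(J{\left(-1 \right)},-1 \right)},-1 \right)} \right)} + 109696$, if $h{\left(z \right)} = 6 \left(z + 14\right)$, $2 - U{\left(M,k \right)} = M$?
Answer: $109834$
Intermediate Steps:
$J{\left(Y \right)} = 1 + \frac{Y}{4}$ ($J{\left(Y \right)} = Y \frac{1}{4} + 1 = \frac{Y}{4} + 1 = 1 + \frac{Y}{4}$)
$U{\left(M,k \right)} = 2 - M$
$P{\left(d,Z \right)} = 10 + Z$ ($P{\left(d,Z \right)} = Z + 10 = 10 + Z$)
$h{\left(z \right)} = 84 + 6 z$ ($h{\left(z \right)} = 6 \left(14 + z\right) = 84 + 6 z$)
$h{\left(P{\left(U{\left(J{\left(-1 \right)},-1 \right)},-1 \right)} \right)} + 109696 = \left(84 + 6 \left(10 - 1\right)\right) + 109696 = \left(84 + 6 \cdot 9\right) + 109696 = \left(84 + 54\right) + 109696 = 138 + 109696 = 109834$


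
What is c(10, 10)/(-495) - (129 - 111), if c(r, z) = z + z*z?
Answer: -164/9 ≈ -18.222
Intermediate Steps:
c(r, z) = z + z²
c(10, 10)/(-495) - (129 - 111) = (10*(1 + 10))/(-495) - (129 - 111) = (10*11)*(-1/495) - 1*18 = 110*(-1/495) - 18 = -2/9 - 18 = -164/9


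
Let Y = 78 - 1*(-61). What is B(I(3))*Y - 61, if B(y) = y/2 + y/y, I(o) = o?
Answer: 573/2 ≈ 286.50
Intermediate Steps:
B(y) = 1 + y/2 (B(y) = y*(½) + 1 = y/2 + 1 = 1 + y/2)
Y = 139 (Y = 78 + 61 = 139)
B(I(3))*Y - 61 = (1 + (½)*3)*139 - 61 = (1 + 3/2)*139 - 61 = (5/2)*139 - 61 = 695/2 - 61 = 573/2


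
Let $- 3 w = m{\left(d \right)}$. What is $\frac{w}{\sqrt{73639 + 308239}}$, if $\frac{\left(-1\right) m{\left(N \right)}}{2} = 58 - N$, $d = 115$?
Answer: $- \frac{19 \sqrt{381878}}{190939} \approx -0.061492$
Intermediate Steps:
$m{\left(N \right)} = -116 + 2 N$ ($m{\left(N \right)} = - 2 \left(58 - N\right) = -116 + 2 N$)
$w = -38$ ($w = - \frac{-116 + 2 \cdot 115}{3} = - \frac{-116 + 230}{3} = \left(- \frac{1}{3}\right) 114 = -38$)
$\frac{w}{\sqrt{73639 + 308239}} = - \frac{38}{\sqrt{73639 + 308239}} = - \frac{38}{\sqrt{381878}} = - 38 \frac{\sqrt{381878}}{381878} = - \frac{19 \sqrt{381878}}{190939}$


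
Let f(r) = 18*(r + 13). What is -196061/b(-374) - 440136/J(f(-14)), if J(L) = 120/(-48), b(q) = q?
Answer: 19423649/110 ≈ 1.7658e+5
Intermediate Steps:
f(r) = 234 + 18*r (f(r) = 18*(13 + r) = 234 + 18*r)
J(L) = -5/2 (J(L) = 120*(-1/48) = -5/2)
-196061/b(-374) - 440136/J(f(-14)) = -196061/(-374) - 440136/(-5/2) = -196061*(-1/374) - 440136*(-2/5) = 11533/22 + 880272/5 = 19423649/110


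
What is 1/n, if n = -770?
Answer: -1/770 ≈ -0.0012987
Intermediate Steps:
1/n = 1/(-770) = -1/770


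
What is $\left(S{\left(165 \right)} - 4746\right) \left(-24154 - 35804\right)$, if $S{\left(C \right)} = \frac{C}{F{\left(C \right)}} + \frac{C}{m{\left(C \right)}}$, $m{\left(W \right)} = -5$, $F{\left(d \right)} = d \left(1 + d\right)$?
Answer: $\frac{23782730427}{83} \approx 2.8654 \cdot 10^{8}$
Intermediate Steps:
$S{\left(C \right)} = \frac{1}{1 + C} - \frac{C}{5}$ ($S{\left(C \right)} = \frac{C}{C \left(1 + C\right)} + \frac{C}{-5} = C \frac{1}{C \left(1 + C\right)} + C \left(- \frac{1}{5}\right) = \frac{1}{1 + C} - \frac{C}{5}$)
$\left(S{\left(165 \right)} - 4746\right) \left(-24154 - 35804\right) = \left(\frac{5 - 165 \left(1 + 165\right)}{5 \left(1 + 165\right)} - 4746\right) \left(-24154 - 35804\right) = \left(\frac{5 - 165 \cdot 166}{5 \cdot 166} - 4746\right) \left(-59958\right) = \left(\frac{1}{5} \cdot \frac{1}{166} \left(5 - 27390\right) - 4746\right) \left(-59958\right) = \left(\frac{1}{5} \cdot \frac{1}{166} \left(-27385\right) - 4746\right) \left(-59958\right) = \left(- \frac{5477}{166} - 4746\right) \left(-59958\right) = \left(- \frac{793313}{166}\right) \left(-59958\right) = \frac{23782730427}{83}$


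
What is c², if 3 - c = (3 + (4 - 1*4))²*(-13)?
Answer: 14400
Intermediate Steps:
c = 120 (c = 3 - (3 + (4 - 1*4))²*(-13) = 3 - (3 + (4 - 4))²*(-13) = 3 - (3 + 0)²*(-13) = 3 - 3²*(-13) = 3 - 9*(-13) = 3 - 1*(-117) = 3 + 117 = 120)
c² = 120² = 14400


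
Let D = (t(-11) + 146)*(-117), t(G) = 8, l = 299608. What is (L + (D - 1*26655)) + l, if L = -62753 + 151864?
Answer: 344046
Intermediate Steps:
L = 89111
D = -18018 (D = (8 + 146)*(-117) = 154*(-117) = -18018)
(L + (D - 1*26655)) + l = (89111 + (-18018 - 1*26655)) + 299608 = (89111 + (-18018 - 26655)) + 299608 = (89111 - 44673) + 299608 = 44438 + 299608 = 344046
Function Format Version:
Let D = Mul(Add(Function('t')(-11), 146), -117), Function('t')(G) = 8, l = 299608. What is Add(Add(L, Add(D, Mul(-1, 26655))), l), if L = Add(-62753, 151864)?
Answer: 344046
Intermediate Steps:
L = 89111
D = -18018 (D = Mul(Add(8, 146), -117) = Mul(154, -117) = -18018)
Add(Add(L, Add(D, Mul(-1, 26655))), l) = Add(Add(89111, Add(-18018, Mul(-1, 26655))), 299608) = Add(Add(89111, Add(-18018, -26655)), 299608) = Add(Add(89111, -44673), 299608) = Add(44438, 299608) = 344046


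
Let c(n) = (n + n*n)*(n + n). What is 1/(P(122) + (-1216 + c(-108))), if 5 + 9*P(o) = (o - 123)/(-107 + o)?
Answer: -135/337137196 ≈ -4.0043e-7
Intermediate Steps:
P(o) = -5/9 + (-123 + o)/(9*(-107 + o)) (P(o) = -5/9 + ((o - 123)/(-107 + o))/9 = -5/9 + ((-123 + o)/(-107 + o))/9 = -5/9 + (-123 + o)/(9*(-107 + o)))
c(n) = 2*n*(n + n²) (c(n) = (n + n²)*(2*n) = 2*n*(n + n²))
1/(P(122) + (-1216 + c(-108))) = 1/(4*(103 - 1*122)/(9*(-107 + 122)) + (-1216 + 2*(-108)²*(1 - 108))) = 1/((4/9)*(103 - 122)/15 + (-1216 + 2*11664*(-107))) = 1/((4/9)*(1/15)*(-19) + (-1216 - 2496096)) = 1/(-76/135 - 2497312) = 1/(-337137196/135) = -135/337137196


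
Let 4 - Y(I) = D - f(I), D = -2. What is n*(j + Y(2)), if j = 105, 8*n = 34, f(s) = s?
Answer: 1921/4 ≈ 480.25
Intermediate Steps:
Y(I) = 6 + I (Y(I) = 4 - (-2 - I) = 4 + (2 + I) = 6 + I)
n = 17/4 (n = (⅛)*34 = 17/4 ≈ 4.2500)
n*(j + Y(2)) = 17*(105 + (6 + 2))/4 = 17*(105 + 8)/4 = (17/4)*113 = 1921/4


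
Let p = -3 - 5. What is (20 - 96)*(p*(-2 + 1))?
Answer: -608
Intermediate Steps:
p = -8
(20 - 96)*(p*(-2 + 1)) = (20 - 96)*(-8*(-2 + 1)) = -(-608)*(-1) = -76*8 = -608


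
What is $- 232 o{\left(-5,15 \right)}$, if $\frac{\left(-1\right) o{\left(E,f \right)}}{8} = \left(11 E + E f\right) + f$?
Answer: $-213440$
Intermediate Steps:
$o{\left(E,f \right)} = - 88 E - 8 f - 8 E f$ ($o{\left(E,f \right)} = - 8 \left(\left(11 E + E f\right) + f\right) = - 8 \left(f + 11 E + E f\right) = - 88 E - 8 f - 8 E f$)
$- 232 o{\left(-5,15 \right)} = - 232 \left(\left(-88\right) \left(-5\right) - 120 - \left(-40\right) 15\right) = - 232 \left(440 - 120 + 600\right) = \left(-232\right) 920 = -213440$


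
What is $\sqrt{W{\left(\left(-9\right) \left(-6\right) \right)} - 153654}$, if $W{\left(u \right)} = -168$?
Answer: $i \sqrt{153822} \approx 392.2 i$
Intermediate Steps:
$\sqrt{W{\left(\left(-9\right) \left(-6\right) \right)} - 153654} = \sqrt{-168 - 153654} = \sqrt{-153822} = i \sqrt{153822}$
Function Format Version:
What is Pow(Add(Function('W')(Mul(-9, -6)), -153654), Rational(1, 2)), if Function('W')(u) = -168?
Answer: Mul(I, Pow(153822, Rational(1, 2))) ≈ Mul(392.20, I)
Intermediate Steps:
Pow(Add(Function('W')(Mul(-9, -6)), -153654), Rational(1, 2)) = Pow(Add(-168, -153654), Rational(1, 2)) = Pow(-153822, Rational(1, 2)) = Mul(I, Pow(153822, Rational(1, 2)))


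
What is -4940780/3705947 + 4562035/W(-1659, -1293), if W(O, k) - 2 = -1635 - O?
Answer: 16906531461865/96354622 ≈ 1.7546e+5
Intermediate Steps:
W(O, k) = -1633 - O (W(O, k) = 2 + (-1635 - O) = -1633 - O)
-4940780/3705947 + 4562035/W(-1659, -1293) = -4940780/3705947 + 4562035/(-1633 - 1*(-1659)) = -4940780*1/3705947 + 4562035/(-1633 + 1659) = -4940780/3705947 + 4562035/26 = 16906531461865/96354622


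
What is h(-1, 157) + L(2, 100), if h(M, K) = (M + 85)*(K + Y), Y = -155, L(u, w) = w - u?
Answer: 266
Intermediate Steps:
h(M, K) = (-155 + K)*(85 + M) (h(M, K) = (M + 85)*(K - 155) = (85 + M)*(-155 + K) = (-155 + K)*(85 + M))
h(-1, 157) + L(2, 100) = (-13175 - 155*(-1) + 85*157 + 157*(-1)) + (100 - 1*2) = (-13175 + 155 + 13345 - 157) + (100 - 2) = 168 + 98 = 266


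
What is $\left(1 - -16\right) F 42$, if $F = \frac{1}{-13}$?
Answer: $- \frac{714}{13} \approx -54.923$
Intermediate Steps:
$F = - \frac{1}{13} \approx -0.076923$
$\left(1 - -16\right) F 42 = \left(1 - -16\right) \left(- \frac{1}{13}\right) 42 = \left(1 + 16\right) \left(- \frac{1}{13}\right) 42 = 17 \left(- \frac{1}{13}\right) 42 = \left(- \frac{17}{13}\right) 42 = - \frac{714}{13}$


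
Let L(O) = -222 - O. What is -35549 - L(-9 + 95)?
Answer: -35241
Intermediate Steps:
-35549 - L(-9 + 95) = -35549 - (-222 - (-9 + 95)) = -35549 - (-222 - 1*86) = -35549 - (-222 - 86) = -35549 - 1*(-308) = -35549 + 308 = -35241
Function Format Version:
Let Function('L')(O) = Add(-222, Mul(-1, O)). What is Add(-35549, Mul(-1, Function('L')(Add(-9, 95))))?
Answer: -35241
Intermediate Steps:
Add(-35549, Mul(-1, Function('L')(Add(-9, 95)))) = Add(-35549, Mul(-1, Add(-222, Mul(-1, Add(-9, 95))))) = Add(-35549, Mul(-1, Add(-222, Mul(-1, 86)))) = Add(-35549, Mul(-1, Add(-222, -86))) = Add(-35549, Mul(-1, -308)) = Add(-35549, 308) = -35241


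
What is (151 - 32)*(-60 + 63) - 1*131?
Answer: 226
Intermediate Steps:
(151 - 32)*(-60 + 63) - 1*131 = 119*3 - 131 = 357 - 131 = 226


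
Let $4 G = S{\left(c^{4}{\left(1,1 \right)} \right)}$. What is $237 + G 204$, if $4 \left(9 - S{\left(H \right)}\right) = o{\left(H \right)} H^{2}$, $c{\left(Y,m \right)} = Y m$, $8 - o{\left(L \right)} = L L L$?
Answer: $\frac{2427}{4} \approx 606.75$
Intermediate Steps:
$o{\left(L \right)} = 8 - L^{3}$ ($o{\left(L \right)} = 8 - L L L = 8 - L^{2} L = 8 - L^{3}$)
$S{\left(H \right)} = 9 - \frac{H^{2} \left(8 - H^{3}\right)}{4}$ ($S{\left(H \right)} = 9 - \frac{\left(8 - H^{3}\right) H^{2}}{4} = 9 - \frac{H^{2} \left(8 - H^{3}\right)}{4}$)
$G = \frac{29}{16}$ ($G = \frac{9 + \frac{\left(\left(1 \cdot 1\right)^{4}\right)^{2} \left(-8 + \left(\left(1 \cdot 1\right)^{4}\right)^{3}\right)}{4}}{4} = \frac{9 + \frac{\left(1^{4}\right)^{2} \left(-8 + \left(1^{4}\right)^{3}\right)}{4}}{4} = \frac{9 + \frac{1^{2} \left(-8 + 1^{3}\right)}{4}}{4} = \frac{9 + \frac{1}{4} \cdot 1 \left(-8 + 1\right)}{4} = \frac{9 + \frac{1}{4} \cdot 1 \left(-7\right)}{4} = \frac{9 - \frac{7}{4}}{4} = \frac{1}{4} \cdot \frac{29}{4} = \frac{29}{16} \approx 1.8125$)
$237 + G 204 = 237 + \frac{29}{16} \cdot 204 = 237 + \frac{1479}{4} = \frac{2427}{4}$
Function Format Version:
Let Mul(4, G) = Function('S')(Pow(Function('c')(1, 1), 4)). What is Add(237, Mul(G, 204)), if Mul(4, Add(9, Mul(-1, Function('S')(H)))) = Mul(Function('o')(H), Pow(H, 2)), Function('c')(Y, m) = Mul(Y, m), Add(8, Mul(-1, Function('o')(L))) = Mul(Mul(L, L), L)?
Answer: Rational(2427, 4) ≈ 606.75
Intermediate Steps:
Function('o')(L) = Add(8, Mul(-1, Pow(L, 3))) (Function('o')(L) = Add(8, Mul(-1, Mul(Mul(L, L), L))) = Add(8, Mul(-1, Mul(Pow(L, 2), L))) = Add(8, Mul(-1, Pow(L, 3))))
Function('S')(H) = Add(9, Mul(Rational(-1, 4), Pow(H, 2), Add(8, Mul(-1, Pow(H, 3))))) (Function('S')(H) = Add(9, Mul(Rational(-1, 4), Mul(Add(8, Mul(-1, Pow(H, 3))), Pow(H, 2)))) = Add(9, Mul(Rational(-1, 4), Mul(Pow(H, 2), Add(8, Mul(-1, Pow(H, 3)))))) = Add(9, Mul(Rational(-1, 4), Pow(H, 2), Add(8, Mul(-1, Pow(H, 3))))))
G = Rational(29, 16) (G = Mul(Rational(1, 4), Add(9, Mul(Rational(1, 4), Pow(Pow(Mul(1, 1), 4), 2), Add(-8, Pow(Pow(Mul(1, 1), 4), 3))))) = Mul(Rational(1, 4), Add(9, Mul(Rational(1, 4), Pow(Pow(1, 4), 2), Add(-8, Pow(Pow(1, 4), 3))))) = Mul(Rational(1, 4), Add(9, Mul(Rational(1, 4), Pow(1, 2), Add(-8, Pow(1, 3))))) = Mul(Rational(1, 4), Add(9, Mul(Rational(1, 4), 1, Add(-8, 1)))) = Mul(Rational(1, 4), Add(9, Mul(Rational(1, 4), 1, -7))) = Mul(Rational(1, 4), Add(9, Rational(-7, 4))) = Mul(Rational(1, 4), Rational(29, 4)) = Rational(29, 16) ≈ 1.8125)
Add(237, Mul(G, 204)) = Add(237, Mul(Rational(29, 16), 204)) = Add(237, Rational(1479, 4)) = Rational(2427, 4)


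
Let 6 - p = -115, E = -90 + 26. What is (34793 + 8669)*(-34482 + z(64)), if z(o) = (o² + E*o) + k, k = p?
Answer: -1493397782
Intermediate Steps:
E = -64
p = 121 (p = 6 - 1*(-115) = 6 + 115 = 121)
k = 121
z(o) = 121 + o² - 64*o (z(o) = (o² - 64*o) + 121 = 121 + o² - 64*o)
(34793 + 8669)*(-34482 + z(64)) = (34793 + 8669)*(-34482 + (121 + 64² - 64*64)) = 43462*(-34482 + (121 + 4096 - 4096)) = 43462*(-34482 + 121) = 43462*(-34361) = -1493397782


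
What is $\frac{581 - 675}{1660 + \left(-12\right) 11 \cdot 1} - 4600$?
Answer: $- \frac{3514447}{764} \approx -4600.1$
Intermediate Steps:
$\frac{581 - 675}{1660 + \left(-12\right) 11 \cdot 1} - 4600 = - \frac{94}{1660 - 132} - 4600 = - \frac{94}{1528} - 4600 = \left(-94\right) \frac{1}{1528} - 4600 = - \frac{47}{764} - 4600 = - \frac{3514447}{764}$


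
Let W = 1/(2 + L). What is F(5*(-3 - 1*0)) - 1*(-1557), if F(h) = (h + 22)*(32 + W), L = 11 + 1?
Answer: 3563/2 ≈ 1781.5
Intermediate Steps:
L = 12
W = 1/14 (W = 1/(2 + 12) = 1/14 ≈ 0.071429)
F(h) = 4939/7 + 449*h/14 (F(h) = (h + 22)*(32 + 1/14) = (22 + h)*(449/14) = 4939/7 + 449*h/14)
F(5*(-3 - 1*0)) - 1*(-1557) = (4939/7 + 449*(5*(-3 - 1*0))/14) - 1*(-1557) = (4939/7 + 449*(5*(-3 + 0))/14) + 1557 = (4939/7 + 449*(5*(-3))/14) + 1557 = (4939/7 + (449/14)*(-15)) + 1557 = (4939/7 - 6735/14) + 1557 = 449/2 + 1557 = 3563/2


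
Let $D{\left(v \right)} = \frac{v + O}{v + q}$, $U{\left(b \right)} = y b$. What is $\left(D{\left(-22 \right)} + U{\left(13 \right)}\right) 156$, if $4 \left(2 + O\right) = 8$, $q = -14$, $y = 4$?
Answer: $\frac{24622}{3} \approx 8207.3$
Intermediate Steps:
$O = 0$ ($O = -2 + \frac{1}{4} \cdot 8 = -2 + 2 = 0$)
$U{\left(b \right)} = 4 b$
$D{\left(v \right)} = \frac{v}{-14 + v}$ ($D{\left(v \right)} = \frac{v + 0}{v - 14} = \frac{v}{-14 + v}$)
$\left(D{\left(-22 \right)} + U{\left(13 \right)}\right) 156 = \left(- \frac{22}{-14 - 22} + 4 \cdot 13\right) 156 = \left(- \frac{22}{-36} + 52\right) 156 = \left(\left(-22\right) \left(- \frac{1}{36}\right) + 52\right) 156 = \left(\frac{11}{18} + 52\right) 156 = \frac{947}{18} \cdot 156 = \frac{24622}{3}$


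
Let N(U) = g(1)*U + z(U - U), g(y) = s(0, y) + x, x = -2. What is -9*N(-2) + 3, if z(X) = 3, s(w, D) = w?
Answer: -60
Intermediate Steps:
g(y) = -2 (g(y) = 0 - 2 = -2)
N(U) = 3 - 2*U (N(U) = -2*U + 3 = 3 - 2*U)
-9*N(-2) + 3 = -9*(3 - 2*(-2)) + 3 = -9*(3 + 4) + 3 = -9*7 + 3 = -63 + 3 = -60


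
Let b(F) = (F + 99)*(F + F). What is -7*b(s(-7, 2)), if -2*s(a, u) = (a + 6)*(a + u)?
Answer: 6755/2 ≈ 3377.5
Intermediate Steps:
s(a, u) = -(6 + a)*(a + u)/2 (s(a, u) = -(a + 6)*(a + u)/2 = -(6 + a)*(a + u)/2)
b(F) = 2*F*(99 + F) (b(F) = (99 + F)*(2*F) = 2*F*(99 + F))
-7*b(s(-7, 2)) = -14*(-3*(-7) - 3*2 - 1/2*(-7)**2 - 1/2*(-7)*2)*(99 + (-3*(-7) - 3*2 - 1/2*(-7)**2 - 1/2*(-7)*2)) = -14*(21 - 6 - 1/2*49 + 7)*(99 + (21 - 6 - 1/2*49 + 7)) = -14*(21 - 6 - 49/2 + 7)*(99 + (21 - 6 - 49/2 + 7)) = -14*(-5)*(99 - 5/2)/2 = -14*(-5)*193/(2*2) = -7*(-965/2) = 6755/2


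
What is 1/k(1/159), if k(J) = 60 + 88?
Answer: 1/148 ≈ 0.0067568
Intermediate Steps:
k(J) = 148
1/k(1/159) = 1/148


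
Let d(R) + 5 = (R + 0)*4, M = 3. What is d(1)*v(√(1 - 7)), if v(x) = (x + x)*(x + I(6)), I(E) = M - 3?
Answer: 12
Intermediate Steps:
I(E) = 0 (I(E) = 3 - 3 = 0)
d(R) = -5 + 4*R (d(R) = -5 + (R + 0)*4 = -5 + R*4 = -5 + 4*R)
v(x) = 2*x² (v(x) = (x + x)*(x + 0) = (2*x)*x = 2*x²)
d(1)*v(√(1 - 7)) = (-5 + 4*1)*(2*(√(1 - 7))²) = (-5 + 4)*(2*(√(-6))²) = -2*(I*√6)² = -2*(-6) = -1*(-12) = 12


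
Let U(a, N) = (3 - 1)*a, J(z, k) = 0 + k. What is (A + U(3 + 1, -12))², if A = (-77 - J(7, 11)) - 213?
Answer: 85849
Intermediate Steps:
J(z, k) = k
U(a, N) = 2*a
A = -301 (A = (-77 - 1*11) - 213 = (-77 - 11) - 213 = -88 - 213 = -301)
(A + U(3 + 1, -12))² = (-301 + 2*(3 + 1))² = (-301 + 2*4)² = (-301 + 8)² = (-293)² = 85849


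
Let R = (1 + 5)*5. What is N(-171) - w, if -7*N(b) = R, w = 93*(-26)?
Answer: 16896/7 ≈ 2413.7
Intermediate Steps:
R = 30 (R = 6*5 = 30)
w = -2418
N(b) = -30/7 (N(b) = -⅐*30 = -30/7)
N(-171) - w = -30/7 - 1*(-2418) = -30/7 + 2418 = 16896/7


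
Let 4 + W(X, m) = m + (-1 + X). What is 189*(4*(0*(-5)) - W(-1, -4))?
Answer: 1890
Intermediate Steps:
W(X, m) = -5 + X + m (W(X, m) = -4 + (m + (-1 + X)) = -4 + (-1 + X + m) = -5 + X + m)
189*(4*(0*(-5)) - W(-1, -4)) = 189*(4*(0*(-5)) - (-5 - 1 - 4)) = 189*(4*0 - 1*(-10)) = 189*(0 + 10) = 189*10 = 1890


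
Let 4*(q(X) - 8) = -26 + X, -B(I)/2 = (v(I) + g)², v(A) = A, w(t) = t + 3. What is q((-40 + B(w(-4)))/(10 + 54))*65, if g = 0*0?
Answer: 11115/128 ≈ 86.836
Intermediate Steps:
w(t) = 3 + t
g = 0
B(I) = -2*I² (B(I) = -2*(I + 0)² = -2*I²)
q(X) = 3/2 + X/4 (q(X) = 8 + (-26 + X)/4 = 8 + (-13/2 + X/4) = 3/2 + X/4)
q((-40 + B(w(-4)))/(10 + 54))*65 = (3/2 + ((-40 - 2*(3 - 4)²)/(10 + 54))/4)*65 = (3/2 + ((-40 - 2*(-1)²)/64)/4)*65 = (3/2 + ((-40 - 2*1)*(1/64))/4)*65 = (3/2 + ((-40 - 2)*(1/64))/4)*65 = (3/2 + (-42*1/64)/4)*65 = (3/2 + (¼)*(-21/32))*65 = (3/2 - 21/128)*65 = (171/128)*65 = 11115/128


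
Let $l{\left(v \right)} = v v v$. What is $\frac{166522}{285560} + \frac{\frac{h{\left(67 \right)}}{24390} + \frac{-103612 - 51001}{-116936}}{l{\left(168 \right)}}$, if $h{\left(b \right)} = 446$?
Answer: $\frac{28149437524719264709}{48271996988882472960} \approx 0.58314$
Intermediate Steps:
$l{\left(v \right)} = v^{3}$ ($l{\left(v \right)} = v^{2} v = v^{3}$)
$\frac{166522}{285560} + \frac{\frac{h{\left(67 \right)}}{24390} + \frac{-103612 - 51001}{-116936}}{l{\left(168 \right)}} = \frac{166522}{285560} + \frac{\frac{446}{24390} + \frac{-103612 - 51001}{-116936}}{168^{3}} = 166522 \cdot \frac{1}{285560} + \frac{446 \cdot \frac{1}{24390} - - \frac{154613}{116936}}{4741632} = \frac{83261}{142780} + \left(\frac{223}{12195} + \frac{154613}{116936}\right) \frac{1}{4741632} = \frac{83261}{142780} + \frac{1911582263}{1426034520} \cdot \frac{1}{4741632} = \frac{83261}{142780} + \frac{1911582263}{6761730913136640} = \frac{28149437524719264709}{48271996988882472960}$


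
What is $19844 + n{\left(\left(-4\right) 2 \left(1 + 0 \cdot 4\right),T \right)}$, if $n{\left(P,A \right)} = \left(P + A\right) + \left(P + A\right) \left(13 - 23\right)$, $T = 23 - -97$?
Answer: $18836$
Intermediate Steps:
$T = 120$ ($T = 23 + 97 = 120$)
$n{\left(P,A \right)} = - 9 A - 9 P$ ($n{\left(P,A \right)} = \left(A + P\right) + \left(A + P\right) \left(-10\right) = \left(A + P\right) - \left(10 A + 10 P\right) = - 9 A - 9 P$)
$19844 + n{\left(\left(-4\right) 2 \left(1 + 0 \cdot 4\right),T \right)} = 19844 - \left(1080 + 9 \left(-4\right) 2 \left(1 + 0 \cdot 4\right)\right) = 19844 - \left(1080 + 9 \left(- 8 \left(1 + 0\right)\right)\right) = 19844 - \left(1080 + 9 \left(\left(-8\right) 1\right)\right) = 19844 - 1008 = 18836$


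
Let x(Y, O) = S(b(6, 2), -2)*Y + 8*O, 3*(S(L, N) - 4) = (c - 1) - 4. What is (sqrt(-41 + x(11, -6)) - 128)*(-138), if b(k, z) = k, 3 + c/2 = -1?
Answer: 17664 - 46*I*sqrt(834) ≈ 17664.0 - 1328.4*I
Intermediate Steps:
c = -8 (c = -6 + 2*(-1) = -6 - 2 = -8)
S(L, N) = -1/3 (S(L, N) = 4 + ((-8 - 1) - 4)/3 = 4 + (-9 - 4)/3 = 4 + (1/3)*(-13) = 4 - 13/3 = -1/3)
x(Y, O) = 8*O - Y/3 (x(Y, O) = -Y/3 + 8*O = 8*O - Y/3)
(sqrt(-41 + x(11, -6)) - 128)*(-138) = (sqrt(-41 + (8*(-6) - 1/3*11)) - 128)*(-138) = (sqrt(-41 + (-48 - 11/3)) - 128)*(-138) = (sqrt(-41 - 155/3) - 128)*(-138) = (sqrt(-278/3) - 128)*(-138) = (I*sqrt(834)/3 - 128)*(-138) = (-128 + I*sqrt(834)/3)*(-138) = 17664 - 46*I*sqrt(834)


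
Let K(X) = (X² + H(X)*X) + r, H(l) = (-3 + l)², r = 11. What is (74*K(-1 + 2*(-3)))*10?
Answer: -473600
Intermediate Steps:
K(X) = 11 + X² + X*(-3 + X)² (K(X) = (X² + (-3 + X)²*X) + 11 = (X² + X*(-3 + X)²) + 11 = 11 + X² + X*(-3 + X)²)
(74*K(-1 + 2*(-3)))*10 = (74*(11 + (-1 + 2*(-3))² + (-1 + 2*(-3))*(-3 + (-1 + 2*(-3)))²))*10 = (74*(11 + (-1 - 6)² + (-1 - 6)*(-3 + (-1 - 6))²))*10 = (74*(11 + (-7)² - 7*(-3 - 7)²))*10 = (74*(11 + 49 - 7*(-10)²))*10 = (74*(11 + 49 - 7*100))*10 = (74*(11 + 49 - 700))*10 = (74*(-640))*10 = -47360*10 = -473600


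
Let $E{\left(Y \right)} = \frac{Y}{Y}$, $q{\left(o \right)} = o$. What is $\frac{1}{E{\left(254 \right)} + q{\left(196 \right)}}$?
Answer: $\frac{1}{197} \approx 0.0050761$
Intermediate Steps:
$E{\left(Y \right)} = 1$
$\frac{1}{E{\left(254 \right)} + q{\left(196 \right)}} = \frac{1}{1 + 196} = \frac{1}{197}$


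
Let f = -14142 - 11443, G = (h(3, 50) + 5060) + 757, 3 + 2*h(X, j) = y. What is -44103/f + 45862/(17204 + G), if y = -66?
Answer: 4374305759/1176219205 ≈ 3.7190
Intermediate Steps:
h(X, j) = -69/2 (h(X, j) = -3/2 + (½)*(-66) = -3/2 - 33 = -69/2)
G = 11565/2 (G = (-69/2 + 5060) + 757 = 10051/2 + 757 = 11565/2 ≈ 5782.5)
f = -25585
-44103/f + 45862/(17204 + G) = -44103/(-25585) + 45862/(17204 + 11565/2) = -44103*(-1/25585) + 45862/(45973/2) = 44103/25585 + 45862*(2/45973) = 44103/25585 + 91724/45973 = 4374305759/1176219205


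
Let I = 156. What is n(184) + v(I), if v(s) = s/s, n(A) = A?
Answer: 185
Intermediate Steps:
v(s) = 1
n(184) + v(I) = 184 + 1 = 185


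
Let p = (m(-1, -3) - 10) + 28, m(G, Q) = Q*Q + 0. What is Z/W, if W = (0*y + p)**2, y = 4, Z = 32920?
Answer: 32920/729 ≈ 45.158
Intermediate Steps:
m(G, Q) = Q**2 (m(G, Q) = Q**2 + 0 = Q**2)
p = 27 (p = ((-3)**2 - 10) + 28 = (9 - 10) + 28 = -1 + 28 = 27)
W = 729 (W = (0*4 + 27)**2 = (0 + 27)**2 = 27**2 = 729)
Z/W = 32920/729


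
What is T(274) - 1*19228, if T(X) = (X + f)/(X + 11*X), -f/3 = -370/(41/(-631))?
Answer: -324097175/16851 ≈ -19233.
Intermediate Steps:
f = -700410/41 (f = -(-1110)/(41/(-631)) = -(-1110)/(41*(-1/631)) = -(-1110)/(-41/631) = -(-1110)*(-631)/41 = -3*233470/41 = -700410/41 ≈ -17083.)
T(X) = (-700410/41 + X)/(12*X) (T(X) = (X - 700410/41)/(X + 11*X) = (-700410/41 + X)/((12*X)) = (-700410/41 + X)*(1/(12*X)) = (-700410/41 + X)/(12*X))
T(274) - 1*19228 = (1/492)*(-700410 + 41*274)/274 - 1*19228 = (1/492)*(1/274)*(-700410 + 11234) - 19228 = (1/492)*(1/274)*(-689176) - 19228 = -86147/16851 - 19228 = -324097175/16851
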